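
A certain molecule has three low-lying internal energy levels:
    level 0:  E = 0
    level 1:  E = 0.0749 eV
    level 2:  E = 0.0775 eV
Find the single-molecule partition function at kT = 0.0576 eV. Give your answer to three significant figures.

Z = 1.53

Eᵢ/kT = 0, 1.3003, 1.3455.
Z = Σ e^(−Eᵢ/kT) = e^(−0) + e^(−1.3003) + e^(−1.3455) = 1.0000 + 0.27245 + 0.26041 = 1.5329.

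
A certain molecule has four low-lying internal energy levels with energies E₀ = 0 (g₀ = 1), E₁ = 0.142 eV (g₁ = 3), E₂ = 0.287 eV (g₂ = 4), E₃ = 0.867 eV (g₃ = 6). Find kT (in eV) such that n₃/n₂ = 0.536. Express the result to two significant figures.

0.56 eV

n₃/n₂ = (g₃/g₂) exp[−(E₃−E₂)/kT] = 0.536.
⇒ (E₃−E₂)/kT = ln((6/4)/0.536) = ln(2.799) = 1.029.
kT = 0.580 eV / 1.029 = 0.56 eV.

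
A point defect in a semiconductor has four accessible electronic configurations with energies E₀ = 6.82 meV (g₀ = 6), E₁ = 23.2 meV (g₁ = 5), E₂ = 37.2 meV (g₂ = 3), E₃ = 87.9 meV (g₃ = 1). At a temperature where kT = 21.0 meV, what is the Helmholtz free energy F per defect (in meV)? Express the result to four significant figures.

-39.37 meV

Eᵢ/kT = 0.324762, 1.10476, 1.77143, 4.18571.
Z = Σ gᵢe^(−Eᵢ/kT) = 6·e^(−0.324762) + 5·e^(−1.10476) + 3·e^(−1.77143) + 1·e^(−4.18571) = 4.33620 + 1.65645 + 0.510269 + 0.0152114 = 6.51813.
F = −kT ln Z = −21.0 × ln(6.51813) = −21.0 × 1.87459 = -39.37 meV.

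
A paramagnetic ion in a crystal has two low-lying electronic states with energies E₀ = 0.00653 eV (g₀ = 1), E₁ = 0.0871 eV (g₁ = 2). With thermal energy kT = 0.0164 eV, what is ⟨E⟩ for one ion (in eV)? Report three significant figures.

0.00770 eV

Eᵢ/kT = 0.39817, 5.3110.
Z = Σ gᵢe^(−Eᵢ/kT) = 1·e^(−0.39817) + 2·e^(−5.3110) = 0.67155 + 0.0098740 = 0.68142.
⟨E⟩ = Σ Eᵢ gᵢe^(−Eᵢ/kT) / Z = (0.00653·0.67155 + 0.0871·0.0098740) / 0.68142 = 0.00770 eV.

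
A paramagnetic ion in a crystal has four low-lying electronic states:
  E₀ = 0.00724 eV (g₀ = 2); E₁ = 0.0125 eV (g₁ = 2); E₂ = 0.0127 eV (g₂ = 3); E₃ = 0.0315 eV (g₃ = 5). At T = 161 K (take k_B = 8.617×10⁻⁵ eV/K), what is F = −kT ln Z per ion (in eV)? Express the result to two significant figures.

-0.018 eV

k_BT = 8.617×10⁻⁵ × 161 K = 0.01387 eV.
Eᵢ/kT = 0.5220, 0.9012, 0.9156, 2.271.
Z = Σ gᵢe^(−Eᵢ/kT) = 2·e^(−0.5220) + 2·e^(−0.9012) + 3·e^(−0.9156) + 5·e^(−2.271) = 1.187 + 0.8122 + 1.201 + 0.5160 = 3.716.
F = −kT ln Z = −0.01387 × ln(3.716) = −0.01387 × 1.313 = -0.018 eV.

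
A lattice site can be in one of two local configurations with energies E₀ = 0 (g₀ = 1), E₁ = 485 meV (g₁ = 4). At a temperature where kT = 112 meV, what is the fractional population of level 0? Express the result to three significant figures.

Eᵢ/kT = 0, 4.3304.
Z = Σ gᵢe^(−Eᵢ/kT) = 1·e^(−0) + 4·e^(−4.3304) = 1.0000 + 0.052649 = 1.0526.
P₀ = g₀ e^(−E₀/kT) / Z = 1.0000/1.0526 = 0.950.

0.950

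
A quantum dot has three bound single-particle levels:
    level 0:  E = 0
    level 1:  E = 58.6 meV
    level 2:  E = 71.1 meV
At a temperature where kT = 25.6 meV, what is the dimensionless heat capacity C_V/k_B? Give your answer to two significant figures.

Eᵢ/kT = 0, 2.289, 2.777.
Z = Σ e^(−Eᵢ/kT) = e^(−0) + e^(−2.289) + e^(−2.777) = 1.000 + 0.1014 + 0.06222 = 1.164.
⟨E⟩ = 8.905 meV, ⟨E²⟩ = 569.4 meV².
C_V/k_B = (⟨E²⟩ − ⟨E⟩²)/(kT)² = (569.4 − 79.30)/655.4 = 0.75.

0.75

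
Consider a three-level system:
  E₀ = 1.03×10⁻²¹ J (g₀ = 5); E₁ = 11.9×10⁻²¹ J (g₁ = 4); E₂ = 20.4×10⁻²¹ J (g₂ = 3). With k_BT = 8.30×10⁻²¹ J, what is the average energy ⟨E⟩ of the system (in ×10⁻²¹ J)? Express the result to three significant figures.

3.76 ×10⁻²¹ J

Eᵢ/kT = 0.12410, 1.4337, 2.4578.
Z = Σ gᵢe^(−Eᵢ/kT) = 5·e^(−0.12410) + 4·e^(−1.4337) + 3·e^(−2.4578) = 4.4165 + 0.95370 + 0.25687 = 5.6271.
⟨E⟩ = Σ Eᵢ gᵢe^(−Eᵢ/kT) / Z = (1.03·4.4165 + 11.9·0.95370 + 20.4·0.25687) / 5.6271 = 3.76 ×10⁻²¹ J.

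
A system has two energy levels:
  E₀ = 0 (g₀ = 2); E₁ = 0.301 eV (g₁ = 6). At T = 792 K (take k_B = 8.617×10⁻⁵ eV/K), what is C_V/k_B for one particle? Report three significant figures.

0.660

k_BT = 8.617×10⁻⁵ × 792 K = 0.068247 eV.
Eᵢ/kT = 0, 4.4105.
Z = Σ gᵢe^(−Eᵢ/kT) = 2·e^(−0) + 6·e^(−4.4105) = 2.0000 + 0.072895 = 2.0729.
⟨E⟩ = 0.010585 eV, ⟨E²⟩ = 0.0031860 eV².
C_V/k_B = (⟨E²⟩ − ⟨E⟩²)/(kT)² = (0.0031860 − 0.00011204)/0.0046577 = 0.660.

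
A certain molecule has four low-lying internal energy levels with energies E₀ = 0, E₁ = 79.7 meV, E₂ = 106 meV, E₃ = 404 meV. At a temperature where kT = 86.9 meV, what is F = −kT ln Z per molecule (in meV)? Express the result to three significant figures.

Eᵢ/kT = 0, 0.91715, 1.2198, 4.6490.
Z = Σ e^(−Eᵢ/kT) = e^(−0) + e^(−0.91715) + e^(−1.2198) + e^(−4.6490) = 1.0000 + 0.39966 + 0.29529 + 0.0095712 = 1.7045.
F = −kT ln Z = −86.9 × ln(1.7045) = −86.9 × 0.53327 = -46.3 meV.

-46.3 meV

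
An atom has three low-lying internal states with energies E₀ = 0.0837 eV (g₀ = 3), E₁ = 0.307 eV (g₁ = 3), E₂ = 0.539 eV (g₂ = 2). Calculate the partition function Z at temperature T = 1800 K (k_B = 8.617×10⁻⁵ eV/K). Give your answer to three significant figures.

k_BT = 8.617×10⁻⁵ × 1800 K = 0.15511 eV.
Eᵢ/kT = 0.53962, 1.9792, 3.4750.
Z = Σ gᵢe^(−Eᵢ/kT) = 3·e^(−0.53962) + 3·e^(−1.9792) + 2·e^(−3.4750) = 1.7489 + 0.41454 + 0.061924 = 2.2254.

Z = 2.23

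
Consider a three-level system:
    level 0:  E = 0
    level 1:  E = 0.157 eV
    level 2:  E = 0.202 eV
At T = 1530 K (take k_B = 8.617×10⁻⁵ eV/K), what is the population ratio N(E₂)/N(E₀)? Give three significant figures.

0.216

k_BT = 8.617×10⁻⁵ × 1530 K = 0.13184 eV.
n₂/n₀ = exp[−(E₂−E₀)/kT] = exp(−(0.202 eV)/(0.13184 eV)) = exp(-1.5322) = 0.216.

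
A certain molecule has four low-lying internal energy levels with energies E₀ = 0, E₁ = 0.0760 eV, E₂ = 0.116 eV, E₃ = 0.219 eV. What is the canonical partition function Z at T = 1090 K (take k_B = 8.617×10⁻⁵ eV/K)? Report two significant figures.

k_BT = 8.617×10⁻⁵ × 1090 K = 0.09393 eV.
Eᵢ/kT = 0, 0.8091, 1.235, 2.332.
Z = Σ e^(−Eᵢ/kT) = e^(−0) + e^(−0.8091) + e^(−1.235) + e^(−2.332) = 1.000 + 0.4453 + 0.2908 + 0.09710 = 1.833.

Z = 1.8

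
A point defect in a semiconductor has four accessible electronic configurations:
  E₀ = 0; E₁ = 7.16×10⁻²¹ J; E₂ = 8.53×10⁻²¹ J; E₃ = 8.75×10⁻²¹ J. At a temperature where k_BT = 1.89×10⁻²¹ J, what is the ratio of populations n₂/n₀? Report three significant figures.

0.0110

n₂/n₀ = exp[−(E₂−E₀)/kT] = exp(−(8.53 ×10⁻²¹ J)/(1.89 ×10⁻²¹ J)) = exp(-4.5132) = 0.0110.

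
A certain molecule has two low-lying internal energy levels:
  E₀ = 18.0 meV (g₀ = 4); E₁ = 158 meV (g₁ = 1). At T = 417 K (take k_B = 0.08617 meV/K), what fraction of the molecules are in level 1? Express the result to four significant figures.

0.005054

k_BT = 0.08617 × 417 K = 35.9329 meV.
Eᵢ/kT = 0.500934, 4.39708.
Z = Σ gᵢe^(−Eᵢ/kT) = 4·e^(−0.500934) + 1·e^(−4.39708) = 2.42386 + 0.0123132 = 2.43617.
P₁ = g₁ e^(−E₁/kT) / Z = 0.0123132/2.43617 = 0.005054.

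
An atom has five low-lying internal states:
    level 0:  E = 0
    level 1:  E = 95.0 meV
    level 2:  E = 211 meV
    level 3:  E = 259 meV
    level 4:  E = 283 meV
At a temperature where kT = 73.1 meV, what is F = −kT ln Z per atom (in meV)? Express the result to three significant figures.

Eᵢ/kT = 0, 1.2996, 2.8865, 3.5431, 3.8714.
Z = Σ e^(−Eᵢ/kT) = e^(−0) + e^(−1.2996) + e^(−2.8865) + e^(−3.5431) + e^(−3.8714) = 1.0000 + 0.27264 + 0.055771 + 0.028924 + 0.020829 = 1.3782.
F = −kT ln Z = −73.1 × ln(1.3782) = −73.1 × 0.32078 = -23.4 meV.

-23.4 meV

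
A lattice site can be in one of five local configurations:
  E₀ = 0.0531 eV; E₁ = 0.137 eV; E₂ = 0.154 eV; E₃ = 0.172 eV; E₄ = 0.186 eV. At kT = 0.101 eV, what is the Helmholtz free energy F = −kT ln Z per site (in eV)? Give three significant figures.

Eᵢ/kT = 0.52574, 1.3564, 1.5248, 1.7030, 1.8416.
Z = Σ e^(−Eᵢ/kT) = e^(−0.52574) + e^(−1.3564) + e^(−1.5248) + e^(−1.7030) + e^(−1.8416) = 0.59112 + 0.25759 + 0.21766 + 0.18214 + 0.15856 = 1.4071.
F = −kT ln Z = −0.101 × ln(1.4071) = −0.101 × 0.34153 = -0.0345 eV.

-0.0345 eV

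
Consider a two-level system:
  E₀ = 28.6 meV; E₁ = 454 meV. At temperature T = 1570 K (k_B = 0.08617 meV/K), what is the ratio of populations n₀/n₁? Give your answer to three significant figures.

k_BT = 0.08617 × 1570 K = 135.29 meV.
n₀/n₁ = exp[−(E₀−E₁)/kT] = exp(−(-425.4 meV)/(135.29 meV)) = exp(3.1444) = 23.2.

23.2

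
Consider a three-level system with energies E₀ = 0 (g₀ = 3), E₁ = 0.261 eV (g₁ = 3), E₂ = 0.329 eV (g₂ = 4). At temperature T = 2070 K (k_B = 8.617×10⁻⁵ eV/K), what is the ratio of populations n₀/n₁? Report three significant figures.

4.32

k_BT = 8.617×10⁻⁵ × 2070 K = 0.17837 eV.
n₀/n₁ = (g₀/g₁) exp[−(E₀−E₁)/kT] = (3/3) × exp(−(-0.261 eV)/(0.17837 eV)) = (3/3) × exp(1.4633) = 4.32.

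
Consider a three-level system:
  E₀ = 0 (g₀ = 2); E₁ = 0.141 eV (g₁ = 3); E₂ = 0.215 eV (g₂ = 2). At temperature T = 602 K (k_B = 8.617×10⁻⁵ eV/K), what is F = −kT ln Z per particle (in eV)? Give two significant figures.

-0.042 eV

k_BT = 8.617×10⁻⁵ × 602 K = 0.05187 eV.
Eᵢ/kT = 0, 2.718, 4.145.
Z = Σ gᵢe^(−Eᵢ/kT) = 2·e^(−0) + 3·e^(−2.718) + 2·e^(−4.145) = 2.000 + 0.1980 + 0.03169 = 2.230.
F = −kT ln Z = −0.05187 × ln(2.230) = −0.05187 × 0.8020 = -0.042 eV.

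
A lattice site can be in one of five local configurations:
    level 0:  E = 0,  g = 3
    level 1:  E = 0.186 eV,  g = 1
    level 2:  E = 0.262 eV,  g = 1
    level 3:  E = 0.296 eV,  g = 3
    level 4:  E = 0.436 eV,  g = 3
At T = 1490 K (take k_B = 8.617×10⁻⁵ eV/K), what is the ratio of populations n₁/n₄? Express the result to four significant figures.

k_BT = 8.617×10⁻⁵ × 1490 K = 0.128393 eV.
n₁/n₄ = (g₁/g₄) exp[−(E₁−E₄)/kT] = (1/3) × exp(−(-0.250 eV)/(0.128393 eV)) = (1/3) × exp(1.94715) = 2.336.

2.336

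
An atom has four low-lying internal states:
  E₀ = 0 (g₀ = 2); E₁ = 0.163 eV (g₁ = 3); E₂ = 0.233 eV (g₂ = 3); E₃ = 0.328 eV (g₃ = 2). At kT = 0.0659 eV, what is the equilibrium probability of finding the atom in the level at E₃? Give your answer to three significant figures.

Eᵢ/kT = 0, 2.4734, 3.5357, 4.9772.
Z = Σ gᵢe^(−Eᵢ/kT) = 2·e^(−0) + 3·e^(−2.4734) + 3·e^(−3.5357) + 2·e^(−4.9772) = 2.0000 + 0.25289 + 0.087415 + 0.013787 = 2.3541.
P₃ = g₃ e^(−E₃/kT) / Z = 0.013787/2.3541 = 0.00586.

0.00586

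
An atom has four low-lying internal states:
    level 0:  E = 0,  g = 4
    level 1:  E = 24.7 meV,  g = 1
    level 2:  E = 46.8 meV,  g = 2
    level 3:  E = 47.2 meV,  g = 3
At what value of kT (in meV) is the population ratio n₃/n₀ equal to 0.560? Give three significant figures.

n₃/n₀ = (g₃/g₀) exp[−(E₃−E₀)/kT] = 0.560.
⇒ (E₃−E₀)/kT = ln((3/4)/0.560) = ln(1.3393) = 0.29215.
kT = 47.2 meV / 0.29215 = 162 meV.

162 meV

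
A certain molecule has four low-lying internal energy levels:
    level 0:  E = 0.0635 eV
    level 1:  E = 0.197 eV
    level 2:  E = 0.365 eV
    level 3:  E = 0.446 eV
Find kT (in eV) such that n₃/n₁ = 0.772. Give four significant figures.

0.9622 eV

n₃/n₁ = exp[−(E₃−E₁)/kT] = 0.772.
⇒ (E₃−E₁)/kT = ln(1/0.772) = ln(1.29534) = 0.258773.
kT = 0.249 eV / 0.258773 = 0.9622 eV.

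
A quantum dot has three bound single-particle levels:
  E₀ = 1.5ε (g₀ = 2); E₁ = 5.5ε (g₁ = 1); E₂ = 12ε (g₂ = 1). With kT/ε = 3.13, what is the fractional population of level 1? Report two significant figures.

0.12

Eᵢ/kT = 0.4792, 1.757, 3.834.
Z = Σ gᵢe^(−Eᵢ/kT) = 2·e^(−0.4792) + 1·e^(−1.757) + 1·e^(−3.834) = 1.239 + 0.1726 + 0.02162 = 1.433.
P₁ = g₁ e^(−E₁/kT) / Z = 0.1726/1.433 = 0.12.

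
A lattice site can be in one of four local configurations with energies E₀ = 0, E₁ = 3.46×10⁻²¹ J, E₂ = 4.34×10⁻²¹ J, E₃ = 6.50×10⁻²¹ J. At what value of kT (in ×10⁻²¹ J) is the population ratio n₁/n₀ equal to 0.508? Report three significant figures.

5.11 ×10⁻²¹ J

n₁/n₀ = exp[−(E₁−E₀)/kT] = 0.508.
⇒ (E₁−E₀)/kT = ln(1/0.508) = ln(1.9685) = 0.67727.
kT = 3.46 ×10⁻²¹ J / 0.67727 = 5.11 ×10⁻²¹ J.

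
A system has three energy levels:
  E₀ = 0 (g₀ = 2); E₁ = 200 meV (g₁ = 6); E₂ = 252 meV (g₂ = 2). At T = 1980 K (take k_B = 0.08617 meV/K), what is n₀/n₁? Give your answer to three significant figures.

k_BT = 0.08617 × 1980 K = 170.62 meV.
n₀/n₁ = (g₀/g₁) exp[−(E₀−E₁)/kT] = (2/6) × exp(−(-200 meV)/(170.62 meV)) = (2/6) × exp(1.1722) = 1.08.

1.08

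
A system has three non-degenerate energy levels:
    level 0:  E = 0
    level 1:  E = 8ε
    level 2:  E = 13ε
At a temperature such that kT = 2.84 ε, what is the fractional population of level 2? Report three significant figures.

0.00961

Eᵢ/kT = 0, 2.8169, 4.5775.
Z = Σ e^(−Eᵢ/kT) = e^(−0) + e^(−2.8169) + e^(−4.5775) = 1.0000 + 0.059791 + 0.010281 = 1.0701.
P₂ = e^(−E₂/kT) / Z = 0.010281/1.0701 = 0.00961.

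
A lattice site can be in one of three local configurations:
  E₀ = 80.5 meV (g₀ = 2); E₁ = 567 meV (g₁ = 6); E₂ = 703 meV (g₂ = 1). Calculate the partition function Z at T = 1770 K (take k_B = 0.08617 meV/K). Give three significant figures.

Z = 1.34

k_BT = 0.08617 × 1770 K = 152.52 meV.
Eᵢ/kT = 0.52780, 3.7175, 4.6092.
Z = Σ gᵢe^(−Eᵢ/kT) = 2·e^(−0.52780) + 6·e^(−3.7175) + 1·e^(−4.6092) = 1.1798 + 0.14577 + 0.0099598 = 1.3355.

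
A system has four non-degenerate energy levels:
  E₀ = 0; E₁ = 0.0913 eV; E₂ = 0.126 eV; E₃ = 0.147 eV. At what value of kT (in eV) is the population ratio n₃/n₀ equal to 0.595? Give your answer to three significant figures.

n₃/n₀ = exp[−(E₃−E₀)/kT] = 0.595.
⇒ (E₃−E₀)/kT = ln(1/0.595) = ln(1.6807) = 0.51921.
kT = 0.147 eV / 0.51921 = 0.283 eV.

0.283 eV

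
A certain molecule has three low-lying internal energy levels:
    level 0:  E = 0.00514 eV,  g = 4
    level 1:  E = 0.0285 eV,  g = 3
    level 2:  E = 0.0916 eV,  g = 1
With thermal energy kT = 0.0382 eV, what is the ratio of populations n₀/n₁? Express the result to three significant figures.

n₀/n₁ = (g₀/g₁) exp[−(E₀−E₁)/kT] = (4/3) × exp(−(-0.02336 eV)/(0.0382 eV)) = (4/3) × exp(0.61152) = 2.46.

2.46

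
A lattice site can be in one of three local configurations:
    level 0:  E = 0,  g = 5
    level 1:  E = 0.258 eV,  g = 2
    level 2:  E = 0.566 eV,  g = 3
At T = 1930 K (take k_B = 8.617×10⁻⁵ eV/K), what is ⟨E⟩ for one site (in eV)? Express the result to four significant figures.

0.03003 eV

k_BT = 8.617×10⁻⁵ × 1930 K = 0.166308 eV.
Eᵢ/kT = 0, 1.55134, 3.40332.
Z = Σ gᵢe^(−Eᵢ/kT) = 5·e^(−0) + 2·e^(−1.55134) + 3·e^(−3.40332) = 5.00000 + 0.423928 + 0.0997880 = 5.52372.
⟨E⟩ = Σ Eᵢ gᵢe^(−Eᵢ/kT) / Z = (0·5.00000 + 0.258·0.423928 + 0.566·0.0997880) / 5.52372 = 0.03003 eV.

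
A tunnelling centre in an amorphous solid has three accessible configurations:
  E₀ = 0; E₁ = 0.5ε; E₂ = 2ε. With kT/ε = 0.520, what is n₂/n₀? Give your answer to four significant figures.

0.02136

n₂/n₀ = exp[−(E₂−E₀)/kT] = exp(−(2ε)/(0.520ε)) = exp(-3.84615) = 0.02136.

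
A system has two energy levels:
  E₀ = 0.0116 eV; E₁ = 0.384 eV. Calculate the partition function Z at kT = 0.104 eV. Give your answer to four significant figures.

Eᵢ/kT = 0.111538, 3.69231.
Z = Σ e^(−Eᵢ/kT) = e^(−0.111538) + e^(−3.69231) = 0.894457 + 0.0249144 = 0.919371.

Z = 0.9194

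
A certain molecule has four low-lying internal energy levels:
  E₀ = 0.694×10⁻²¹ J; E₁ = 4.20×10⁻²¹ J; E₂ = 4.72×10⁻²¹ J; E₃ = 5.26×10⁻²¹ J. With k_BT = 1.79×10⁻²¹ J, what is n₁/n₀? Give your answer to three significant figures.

0.141

n₁/n₀ = exp[−(E₁−E₀)/kT] = exp(−(3.506 ×10⁻²¹ J)/(1.79 ×10⁻²¹ J)) = exp(-1.9587) = 0.141.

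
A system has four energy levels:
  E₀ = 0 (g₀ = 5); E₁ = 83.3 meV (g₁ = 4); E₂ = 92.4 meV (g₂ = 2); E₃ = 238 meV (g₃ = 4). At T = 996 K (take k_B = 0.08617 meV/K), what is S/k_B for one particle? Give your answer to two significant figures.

k_BT = 0.08617 × 996 K = 85.83 meV.
Eᵢ/kT = 0, 0.9705, 1.077, 2.773.
Z = Σ gᵢe^(−Eᵢ/kT) = 5·e^(−0) + 4·e^(−0.9705) + 2·e^(−1.077) + 4·e^(−2.773) = 5.000 + 1.516 + 0.6812 + 0.2499 = 7.447.
⟨E⟩ = Σ EᵢPᵢ = 33.40 meV.
S/k_B = ln Z + ⟨E⟩/kT = ln(7.447) + 33.40/85.83 = 2.008 + 0.3891 = 2.4.

2.4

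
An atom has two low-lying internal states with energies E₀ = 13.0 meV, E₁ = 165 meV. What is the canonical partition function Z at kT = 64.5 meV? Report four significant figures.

Eᵢ/kT = 0.201550, 2.55814.
Z = Σ e^(−Eᵢ/kT) = e^(−0.201550) + e^(−2.55814) = 0.817463 + 0.0774487 = 0.894912.

Z = 0.8949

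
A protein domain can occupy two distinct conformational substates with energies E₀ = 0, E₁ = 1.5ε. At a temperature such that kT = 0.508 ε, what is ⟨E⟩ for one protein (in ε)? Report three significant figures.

Eᵢ/kT = 0, 2.9528.
Z = Σ e^(−Eᵢ/kT) = e^(−0) + e^(−2.9528) = 1.0000 + 0.052193 = 1.0522.
⟨E⟩ = Σ Eᵢ e^(−Eᵢ/kT) / Z = (0·1.0000 + 1.5·0.052193) / 1.0522 = 0.0744 ε.

0.0744 ε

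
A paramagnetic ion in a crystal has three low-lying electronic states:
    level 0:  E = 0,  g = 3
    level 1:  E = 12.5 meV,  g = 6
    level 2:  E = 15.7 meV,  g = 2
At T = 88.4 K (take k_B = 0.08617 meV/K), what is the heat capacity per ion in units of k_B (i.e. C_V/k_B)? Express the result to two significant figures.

0.65

k_BT = 0.08617 × 88.4 K = 7.617 meV.
Eᵢ/kT = 0, 1.641, 2.061.
Z = Σ gᵢe^(−Eᵢ/kT) = 3·e^(−0) + 6·e^(−1.641) + 2·e^(−2.061) = 3.000 + 1.163 + 0.2547 = 4.418.
⟨E⟩ = 4.196 meV, ⟨E²⟩ = 55.34 meV².
C_V/k_B = (⟨E²⟩ − ⟨E⟩²)/(kT)² = (55.34 − 17.61)/58.02 = 0.65.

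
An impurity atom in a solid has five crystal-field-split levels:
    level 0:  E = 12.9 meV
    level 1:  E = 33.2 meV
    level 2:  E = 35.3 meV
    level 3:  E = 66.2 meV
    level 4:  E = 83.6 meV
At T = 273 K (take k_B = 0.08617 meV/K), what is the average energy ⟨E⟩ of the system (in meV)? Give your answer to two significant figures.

k_BT = 0.08617 × 273 K = 23.52 meV.
Eᵢ/kT = 0.5485, 1.412, 1.501, 2.815, 3.554.
Z = Σ e^(−Eᵢ/kT) = e^(−0.5485) + e^(−1.412) + e^(−1.501) + e^(−2.815) + e^(−3.554) = 0.5778 + 0.2437 + 0.2229 + 0.05990 + 0.02861 = 1.133.
⟨E⟩ = Σ Eᵢ e^(−Eᵢ/kT) / Z = (12.9·0.5778 + 33.2·0.2437 + 35.3·0.2229 + 66.2·0.05990 + 83.6·0.02861) / 1.133 = 26 meV.

26 meV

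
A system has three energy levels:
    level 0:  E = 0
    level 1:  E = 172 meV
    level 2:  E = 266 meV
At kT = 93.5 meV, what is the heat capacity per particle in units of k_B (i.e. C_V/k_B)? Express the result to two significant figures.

0.69

Eᵢ/kT = 0, 1.840, 2.845.
Z = Σ e^(−Eᵢ/kT) = e^(−0) + e^(−1.840) + e^(−2.845) = 1.000 + 0.1588 + 0.05813 = 1.217.
⟨E⟩ = 35.15 meV, ⟨E²⟩ = 7240 meV².
C_V/k_B = (⟨E²⟩ − ⟨E⟩²)/(kT)² = (7240 − 1236)/8742 = 0.69.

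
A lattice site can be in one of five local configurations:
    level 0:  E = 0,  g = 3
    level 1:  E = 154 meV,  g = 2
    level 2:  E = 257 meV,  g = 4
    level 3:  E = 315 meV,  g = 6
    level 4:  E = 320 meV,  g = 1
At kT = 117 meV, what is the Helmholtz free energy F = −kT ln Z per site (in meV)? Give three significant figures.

-175 meV

Eᵢ/kT = 0, 1.3162, 2.1966, 2.6923, 2.7350.
Z = Σ gᵢe^(−Eᵢ/kT) = 3·e^(−0) + 2·e^(−1.3162) + 4·e^(−2.1966) + 6·e^(−2.6923) + 1·e^(−2.7350) = 3.0000 + 0.53630 + 0.44472 + 0.40635 + 0.064894 = 4.4523.
F = −kT ln Z = −117 × ln(4.4523) = −117 × 1.4934 = -175 meV.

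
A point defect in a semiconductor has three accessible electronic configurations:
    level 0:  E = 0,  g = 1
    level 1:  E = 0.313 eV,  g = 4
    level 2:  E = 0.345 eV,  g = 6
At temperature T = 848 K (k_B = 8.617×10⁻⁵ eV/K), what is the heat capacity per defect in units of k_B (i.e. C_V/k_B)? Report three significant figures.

k_BT = 8.617×10⁻⁵ × 848 K = 0.073072 eV.
Eᵢ/kT = 0, 4.2834, 4.7214.
Z = Σ gᵢe^(−Eᵢ/kT) = 1·e^(−0) + 4·e^(−4.2834) + 6·e^(−4.7214) = 1.0000 + 0.055183 + 0.053416 = 1.1086.
⟨E⟩ = 0.032203 eV, ⟨E²⟩ = 0.010612 eV².
C_V/k_B = (⟨E²⟩ − ⟨E⟩²)/(kT)² = (0.010612 − 0.0010370)/0.0053395 = 1.79.

1.79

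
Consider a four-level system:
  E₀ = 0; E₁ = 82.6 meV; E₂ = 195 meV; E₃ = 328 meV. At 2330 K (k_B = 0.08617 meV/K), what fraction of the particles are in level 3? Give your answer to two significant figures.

0.087

k_BT = 0.08617 × 2330 K = 200.8 meV.
Eᵢ/kT = 0, 0.4114, 0.9711, 1.633.
Z = Σ e^(−Eᵢ/kT) = e^(−0) + e^(−0.4114) + e^(−0.9711) + e^(−1.633) = 1.000 + 0.6627 + 0.3787 + 0.1953 = 2.237.
P₃ = e^(−E₃/kT) / Z = 0.1953/2.237 = 0.087.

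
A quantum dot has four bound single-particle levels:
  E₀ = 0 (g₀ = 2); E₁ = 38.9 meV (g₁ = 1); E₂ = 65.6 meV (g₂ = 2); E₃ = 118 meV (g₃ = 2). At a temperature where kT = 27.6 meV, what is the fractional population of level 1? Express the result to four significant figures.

Eᵢ/kT = 0, 1.40942, 2.37681, 4.27536.
Z = Σ gᵢe^(−Eᵢ/kT) = 2·e^(−0) + 1·e^(−1.40942) + 2·e^(−2.37681) + 2·e^(−4.27536) = 2.00000 + 0.244285 + 0.185693 + 0.0278141 = 2.45779.
P₁ = g₁ e^(−E₁/kT) / Z = 0.244285/2.45779 = 0.09939.

0.09939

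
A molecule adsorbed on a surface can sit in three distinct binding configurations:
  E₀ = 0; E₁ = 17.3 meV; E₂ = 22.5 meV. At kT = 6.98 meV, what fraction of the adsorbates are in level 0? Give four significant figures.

Eᵢ/kT = 0, 2.47851, 3.22350.
Z = Σ e^(−Eᵢ/kT) = e^(−0) + e^(−2.47851) + e^(−3.22350) = 1.00000 + 0.0838681 + 0.0398155 = 1.12368.
P₀ = e^(−E₀/kT) / Z = 1.00000/1.12368 = 0.8899.

0.8899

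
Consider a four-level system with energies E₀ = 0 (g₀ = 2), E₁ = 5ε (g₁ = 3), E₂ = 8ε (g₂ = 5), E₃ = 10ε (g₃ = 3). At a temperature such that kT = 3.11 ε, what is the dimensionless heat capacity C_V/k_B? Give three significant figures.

1.15

Eᵢ/kT = 0, 1.6077, 2.5723, 3.2154.
Z = Σ gᵢe^(−Eᵢ/kT) = 2·e^(−0) + 3·e^(−1.6077) + 5·e^(−2.5723) + 3·e^(−3.2154) = 2.0000 + 0.60104 + 0.38180 + 0.12042 = 3.1033.
⟨E⟩ = 2.3407 ε, ⟨E²⟩ = 16.596 ε².
C_V/k_B = (⟨E²⟩ − ⟨E⟩²)/(kT)² = (16.596 − 5.4789)/9.6721 = 1.15.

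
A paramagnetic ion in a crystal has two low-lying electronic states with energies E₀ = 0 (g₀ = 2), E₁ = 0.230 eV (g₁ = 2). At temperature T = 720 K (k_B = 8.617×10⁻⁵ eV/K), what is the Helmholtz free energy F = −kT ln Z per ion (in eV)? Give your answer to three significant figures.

k_BT = 8.617×10⁻⁵ × 720 K = 0.062042 eV.
Eᵢ/kT = 0, 3.7072.
Z = Σ gᵢe^(−Eᵢ/kT) = 2·e^(−0) + 2·e^(−3.7072) = 2.0000 + 0.049092 = 2.0491.
F = −kT ln Z = −0.062042 × ln(2.0491) = −0.062042 × 0.71740 = -0.0445 eV.

-0.0445 eV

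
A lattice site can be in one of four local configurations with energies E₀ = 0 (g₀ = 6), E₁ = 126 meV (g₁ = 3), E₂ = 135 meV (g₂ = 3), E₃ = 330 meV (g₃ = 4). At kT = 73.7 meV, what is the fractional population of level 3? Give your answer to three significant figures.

0.00643

Eᵢ/kT = 0, 1.7096, 1.8318, 4.4776.
Z = Σ gᵢe^(−Eᵢ/kT) = 6·e^(−0) + 3·e^(−1.7096) + 3·e^(−1.8318) + 4·e^(−4.4776) = 6.0000 + 0.54281 + 0.48038 + 0.045443 = 7.0686.
P₃ = g₃ e^(−E₃/kT) / Z = 0.045443/7.0686 = 0.00643.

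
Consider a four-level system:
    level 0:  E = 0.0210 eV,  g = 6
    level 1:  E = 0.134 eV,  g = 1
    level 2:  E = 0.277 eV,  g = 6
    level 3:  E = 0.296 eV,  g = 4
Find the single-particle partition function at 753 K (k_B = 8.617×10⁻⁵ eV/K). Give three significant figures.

Z = 4.59

k_BT = 8.617×10⁻⁵ × 753 K = 0.064886 eV.
Eᵢ/kT = 0.32364, 2.0652, 4.2690, 4.5618.
Z = Σ gᵢe^(−Eᵢ/kT) = 6·e^(−0.32364) + 1·e^(−2.0652) + 6·e^(−4.2690) + 4·e^(−4.5618) = 4.3411 + 0.12679 + 0.083975 + 0.041773 = 4.5936.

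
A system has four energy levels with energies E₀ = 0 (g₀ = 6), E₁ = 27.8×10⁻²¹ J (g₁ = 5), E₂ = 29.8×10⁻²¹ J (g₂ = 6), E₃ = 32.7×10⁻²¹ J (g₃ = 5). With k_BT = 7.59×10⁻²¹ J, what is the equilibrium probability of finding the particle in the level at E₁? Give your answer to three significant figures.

0.0203

Eᵢ/kT = 0, 3.6627, 3.9262, 4.3083.
Z = Σ gᵢe^(−Eᵢ/kT) = 6·e^(−0) + 5·e^(−3.6627) + 6·e^(−3.9262) + 5·e^(−4.3083) = 6.0000 + 0.12832 + 0.11831 + 0.067282 = 6.3139.
P₁ = g₁ e^(−E₁/kT) / Z = 0.12832/6.3139 = 0.0203.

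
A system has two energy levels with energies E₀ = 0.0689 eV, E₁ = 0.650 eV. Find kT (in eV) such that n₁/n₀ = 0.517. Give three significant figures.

n₁/n₀ = exp[−(E₁−E₀)/kT] = 0.517.
⇒ (E₁−E₀)/kT = ln(1/0.517) = ln(1.9342) = 0.65969.
kT = 0.5811 eV / 0.65969 = 0.881 eV.

0.881 eV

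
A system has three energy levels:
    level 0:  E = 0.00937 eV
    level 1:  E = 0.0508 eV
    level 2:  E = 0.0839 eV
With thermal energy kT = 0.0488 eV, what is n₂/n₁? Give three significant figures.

n₂/n₁ = exp[−(E₂−E₁)/kT] = exp(−(0.0331 eV)/(0.0488 eV)) = exp(-0.67828) = 0.507.

0.507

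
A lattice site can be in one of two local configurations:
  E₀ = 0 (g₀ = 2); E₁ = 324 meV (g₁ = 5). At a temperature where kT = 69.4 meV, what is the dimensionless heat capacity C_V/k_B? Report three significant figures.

Eᵢ/kT = 0, 4.6686.
Z = Σ gᵢe^(−Eᵢ/kT) = 2·e^(−0) + 5·e^(−4.6686) = 2.0000 + 0.046927 = 2.0469.
⟨E⟩ = 7.4280 meV, ⟨E²⟩ = 2406.7 meV².
C_V/k_B = (⟨E²⟩ − ⟨E⟩²)/(kT)² = (2406.7 − 55.175)/4816.4 = 0.488.

0.488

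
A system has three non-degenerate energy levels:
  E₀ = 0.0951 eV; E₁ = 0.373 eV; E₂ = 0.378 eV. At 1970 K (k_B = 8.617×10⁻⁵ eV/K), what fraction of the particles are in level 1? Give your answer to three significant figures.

k_BT = 8.617×10⁻⁵ × 1970 K = 0.16975 eV.
Eᵢ/kT = 0.56024, 2.1973, 2.2268.
Z = Σ e^(−Eᵢ/kT) = e^(−0.56024) + e^(−2.1973) + e^(−2.2268) = 0.57107 + 0.11110 + 0.10787 = 0.79004.
P₁ = e^(−E₁/kT) / Z = 0.11110/0.79004 = 0.141.

0.141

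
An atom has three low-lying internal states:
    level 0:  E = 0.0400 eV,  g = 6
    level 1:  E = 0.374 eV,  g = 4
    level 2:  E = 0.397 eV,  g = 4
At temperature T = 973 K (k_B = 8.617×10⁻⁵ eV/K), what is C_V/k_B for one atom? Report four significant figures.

0.3525

k_BT = 8.617×10⁻⁵ × 973 K = 0.0838434 eV.
Eᵢ/kT = 0.477080, 4.46070, 4.73502.
Z = Σ gᵢe^(−Eᵢ/kT) = 6·e^(−0.477080) + 4·e^(−4.46070) + 4·e^(−4.73502) = 3.72356 + 0.0462171 + 0.0351291 = 3.80491.
⟨E⟩ = 0.0473530 eV, ⟨E²⟩ = 0.00471996 eV².
C_V/k_B = (⟨E²⟩ − ⟨E⟩²)/(kT)² = (0.00471996 − 0.00224231)/0.00702972 = 0.3525.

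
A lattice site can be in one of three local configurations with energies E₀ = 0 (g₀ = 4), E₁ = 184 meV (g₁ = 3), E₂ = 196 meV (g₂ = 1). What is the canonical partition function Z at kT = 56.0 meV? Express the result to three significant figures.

Eᵢ/kT = 0, 3.2857, 3.5000.
Z = Σ gᵢe^(−Eᵢ/kT) = 4·e^(−0) + 3·e^(−3.2857) + 1·e^(−3.5000) = 4.0000 + 0.11224 + 0.030197 = 4.1424.

Z = 4.14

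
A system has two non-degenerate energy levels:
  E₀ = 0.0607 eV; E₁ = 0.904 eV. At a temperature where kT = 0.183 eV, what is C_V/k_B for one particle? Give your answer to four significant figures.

0.2076

Eᵢ/kT = 0.331694, 4.93989.
Z = Σ e^(−Eᵢ/kT) = e^(−0.331694) + e^(−4.93989) = 0.717707 + 0.00715539 = 0.724862.
⟨E⟩ = 0.0690246 eV, ⟨E²⟩ = 0.0117152 eV².
C_V/k_B = (⟨E²⟩ − ⟨E⟩²)/(kT)² = (0.0117152 − 0.00476440)/0.0334890 = 0.2076.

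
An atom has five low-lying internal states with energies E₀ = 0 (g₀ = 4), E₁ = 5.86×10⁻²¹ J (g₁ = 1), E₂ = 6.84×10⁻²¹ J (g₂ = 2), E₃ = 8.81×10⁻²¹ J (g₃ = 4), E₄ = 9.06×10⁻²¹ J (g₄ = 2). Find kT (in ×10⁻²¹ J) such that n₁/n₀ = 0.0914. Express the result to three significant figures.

n₁/n₀ = (g₁/g₀) exp[−(E₁−E₀)/kT] = 0.0914.
⇒ (E₁−E₀)/kT = ln((1/4)/0.0914) = ln(2.7352) = 1.0062.
kT = 5.86 ×10⁻²¹ J / 1.0062 = 5.82 ×10⁻²¹ J.

5.82 ×10⁻²¹ J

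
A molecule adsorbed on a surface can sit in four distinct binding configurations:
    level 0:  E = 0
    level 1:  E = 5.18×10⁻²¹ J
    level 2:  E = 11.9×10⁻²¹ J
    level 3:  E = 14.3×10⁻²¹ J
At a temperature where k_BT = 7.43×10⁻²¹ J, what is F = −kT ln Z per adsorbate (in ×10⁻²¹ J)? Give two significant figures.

-4.6 ×10⁻²¹ J

Eᵢ/kT = 0, 0.6972, 1.602, 1.925.
Z = Σ e^(−Eᵢ/kT) = e^(−0) + e^(−0.6972) + e^(−1.602) + e^(−1.925) = 1.000 + 0.4980 + 0.2015 + 0.1459 = 1.845.
F = −kT ln Z = −7.43 × ln(1.845) = −7.43 × 0.6125 = -4.6 ×10⁻²¹ J.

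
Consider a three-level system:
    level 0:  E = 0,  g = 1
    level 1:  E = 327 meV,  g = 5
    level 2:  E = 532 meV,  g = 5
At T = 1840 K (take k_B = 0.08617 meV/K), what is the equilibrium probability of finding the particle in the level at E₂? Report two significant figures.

0.096

k_BT = 0.08617 × 1840 K = 158.6 meV.
Eᵢ/kT = 0, 2.062, 3.354.
Z = Σ gᵢe^(−Eᵢ/kT) = 1·e^(−0) + 5·e^(−2.062) + 5·e^(−3.354) = 1.000 + 0.6360 + 0.1747 = 1.811.
P₂ = g₂ e^(−E₂/kT) / Z = 0.1747/1.811 = 0.096.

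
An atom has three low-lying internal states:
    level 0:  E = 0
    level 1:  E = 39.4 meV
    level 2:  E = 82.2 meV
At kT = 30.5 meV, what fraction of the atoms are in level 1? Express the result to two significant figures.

Eᵢ/kT = 0, 1.292, 2.695.
Z = Σ e^(−Eᵢ/kT) = e^(−0) + e^(−1.292) + e^(−2.695) = 1.000 + 0.2747 + 0.06754 = 1.342.
P₁ = e^(−E₁/kT) / Z = 0.2747/1.342 = 0.20.

0.20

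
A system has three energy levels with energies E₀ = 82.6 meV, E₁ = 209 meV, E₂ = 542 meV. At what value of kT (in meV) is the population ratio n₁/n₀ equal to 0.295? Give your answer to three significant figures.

104 meV

n₁/n₀ = exp[−(E₁−E₀)/kT] = 0.295.
⇒ (E₁−E₀)/kT = ln(1/0.295) = ln(3.3898) = 1.2208.
kT = 126.4 meV / 1.2208 = 104 meV.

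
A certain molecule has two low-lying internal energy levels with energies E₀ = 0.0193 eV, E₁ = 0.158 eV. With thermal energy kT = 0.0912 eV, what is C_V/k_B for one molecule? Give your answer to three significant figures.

0.340

Eᵢ/kT = 0.21162, 1.7325.
Z = Σ e^(−Eᵢ/kT) = e^(−0.21162) + e^(−1.7325) = 0.80927 + 0.17684 = 0.98611.
⟨E⟩ = 0.044173 eV, ⟨E²⟩ = 0.0047825 eV².
C_V/k_B = (⟨E²⟩ − ⟨E⟩²)/(kT)² = (0.0047825 − 0.0019513)/0.0083174 = 0.340.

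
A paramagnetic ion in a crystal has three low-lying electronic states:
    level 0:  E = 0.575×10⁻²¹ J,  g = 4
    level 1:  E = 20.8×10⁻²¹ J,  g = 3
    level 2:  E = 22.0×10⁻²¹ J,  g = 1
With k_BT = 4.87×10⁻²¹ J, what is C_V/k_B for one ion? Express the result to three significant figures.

Eᵢ/kT = 0.11807, 4.2710, 4.5175.
Z = Σ gᵢe^(−Eᵢ/kT) = 4·e^(−0.11807) + 3·e^(−4.2710) + 1·e^(−4.5175) = 3.5545 + 0.041903 + 0.010916 = 3.6073.
⟨E⟩ = 0.87477, ⟨E²⟩ = 6.8160.
C_V/k_B = (⟨E²⟩ − ⟨E⟩²)/(kT)² = (6.8160 − 0.76522)/23.717 = 0.255.

0.255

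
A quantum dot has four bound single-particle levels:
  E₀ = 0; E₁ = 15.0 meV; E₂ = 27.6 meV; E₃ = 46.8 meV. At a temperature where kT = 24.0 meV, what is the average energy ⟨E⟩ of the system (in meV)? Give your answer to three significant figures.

Eᵢ/kT = 0, 0.62500, 1.1500, 1.9500.
Z = Σ e^(−Eᵢ/kT) = e^(−0) + e^(−0.62500) + e^(−1.1500) + e^(−1.9500) = 1.0000 + 0.53526 + 0.31664 + 0.14227 = 1.9942.
⟨E⟩ = Σ Eᵢ e^(−Eᵢ/kT) / Z = (0·1.0000 + 15.0·0.53526 + 27.6·0.31664 + 46.8·0.14227) / 1.9942 = 11.7 meV.

11.7 meV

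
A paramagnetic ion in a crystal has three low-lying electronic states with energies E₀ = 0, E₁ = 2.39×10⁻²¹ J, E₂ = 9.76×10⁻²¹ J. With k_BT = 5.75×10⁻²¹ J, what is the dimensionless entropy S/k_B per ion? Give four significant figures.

0.9289

Eᵢ/kT = 0, 0.415652, 1.69739.
Z = Σ e^(−Eᵢ/kT) = e^(−0) + e^(−0.415652) + e^(−1.69739) = 1.00000 + 0.659910 + 0.183161 = 1.84307.
⟨E⟩ = Σ EᵢPᵢ = 1.82567 ×10⁻²¹ J.
S/k_B = ln Z + ⟨E⟩/kT = ln(1.84307) + 1.82567/5.75 = 0.611433 + 0.317508 = 0.9289.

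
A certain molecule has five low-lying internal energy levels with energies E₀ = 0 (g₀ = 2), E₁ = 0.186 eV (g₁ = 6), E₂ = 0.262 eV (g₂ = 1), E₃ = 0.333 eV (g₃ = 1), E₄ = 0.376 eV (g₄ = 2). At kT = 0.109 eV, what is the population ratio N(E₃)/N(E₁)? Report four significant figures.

n₃/n₁ = (g₃/g₁) exp[−(E₃−E₁)/kT] = (1/6) × exp(−(0.147 eV)/(0.109 eV)) = (1/6) × exp(-1.34862) = 0.04327.

0.04327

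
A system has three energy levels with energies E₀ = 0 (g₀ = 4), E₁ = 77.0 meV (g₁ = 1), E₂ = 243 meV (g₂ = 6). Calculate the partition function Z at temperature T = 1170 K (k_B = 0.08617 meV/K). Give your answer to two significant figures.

k_BT = 0.08617 × 1170 K = 100.8 meV.
Eᵢ/kT = 0, 0.7639, 2.411.
Z = Σ gᵢe^(−Eᵢ/kT) = 4·e^(−0) + 1·e^(−0.7639) + 6·e^(−2.411) = 4.000 + 0.4658 + 0.5384 = 5.004.

Z = 5.0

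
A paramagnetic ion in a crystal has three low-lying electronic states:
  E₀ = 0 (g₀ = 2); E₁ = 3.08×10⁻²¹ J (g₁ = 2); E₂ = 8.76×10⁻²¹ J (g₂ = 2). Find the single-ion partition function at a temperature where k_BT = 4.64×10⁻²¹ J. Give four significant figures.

Eᵢ/kT = 0, 0.663793, 1.88793.
Z = Σ gᵢe^(−Eᵢ/kT) = 2·e^(−0) + 2·e^(−0.663793) + 2·e^(−1.88793) = 2.00000 + 1.02979 + 0.302770 = 3.33256.

Z = 3.333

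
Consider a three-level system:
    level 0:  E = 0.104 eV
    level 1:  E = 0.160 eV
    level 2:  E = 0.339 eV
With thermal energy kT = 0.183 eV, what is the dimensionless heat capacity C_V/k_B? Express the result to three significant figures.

0.178

Eᵢ/kT = 0.56831, 0.87432, 1.8525.
Z = Σ e^(−Eᵢ/kT) = e^(−0.56831) + e^(−0.87432) + e^(−1.8525) = 0.56648 + 0.41715 + 0.15684 = 1.1405.
⟨E⟩ = 0.15680 eV, ⟨E²⟩ = 0.030539 eV².
C_V/k_B = (⟨E²⟩ − ⟨E⟩²)/(kT)² = (0.030539 − 0.024586)/0.033489 = 0.178.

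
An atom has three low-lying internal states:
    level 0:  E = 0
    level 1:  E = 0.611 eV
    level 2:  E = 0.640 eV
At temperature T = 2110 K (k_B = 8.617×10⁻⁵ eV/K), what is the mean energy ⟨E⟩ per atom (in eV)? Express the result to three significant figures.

k_BT = 8.617×10⁻⁵ × 2110 K = 0.18182 eV.
Eᵢ/kT = 0, 3.3605, 3.5200.
Z = Σ e^(−Eᵢ/kT) = e^(−0) + e^(−3.3605) + e^(−3.5200) = 1.0000 + 0.034718 + 0.029599 = 1.0643.
⟨E⟩ = Σ Eᵢ e^(−Eᵢ/kT) / Z = (0·1.0000 + 0.611·0.034718 + 0.640·0.029599) / 1.0643 = 0.0377 eV.

0.0377 eV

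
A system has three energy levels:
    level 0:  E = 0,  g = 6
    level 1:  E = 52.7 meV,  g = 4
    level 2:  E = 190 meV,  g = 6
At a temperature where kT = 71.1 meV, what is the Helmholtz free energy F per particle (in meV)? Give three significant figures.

-151 meV

Eᵢ/kT = 0, 0.74121, 2.6723.
Z = Σ gᵢe^(−Eᵢ/kT) = 6·e^(−0) + 4·e^(−0.74121) + 6·e^(−2.6723) = 6.0000 + 1.9061 + 0.41456 = 8.3207.
F = −kT ln Z = −71.1 × ln(8.3207) = −71.1 × 2.1187 = -151 meV.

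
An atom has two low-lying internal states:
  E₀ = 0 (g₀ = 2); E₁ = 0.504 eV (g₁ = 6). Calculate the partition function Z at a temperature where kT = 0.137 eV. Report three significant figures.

Z = 2.15

Eᵢ/kT = 0, 3.6788.
Z = Σ gᵢe^(−Eᵢ/kT) = 2·e^(−0) + 6·e^(−3.6788) = 2.0000 + 0.15152 = 2.1515.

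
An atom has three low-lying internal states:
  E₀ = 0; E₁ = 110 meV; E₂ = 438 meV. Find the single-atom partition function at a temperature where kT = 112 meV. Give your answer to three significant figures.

Eᵢ/kT = 0, 0.98214, 3.9107.
Z = Σ e^(−Eᵢ/kT) = e^(−0) + e^(−0.98214) + e^(−3.9107) = 1.0000 + 0.37451 + 0.020026 = 1.3945.

Z = 1.39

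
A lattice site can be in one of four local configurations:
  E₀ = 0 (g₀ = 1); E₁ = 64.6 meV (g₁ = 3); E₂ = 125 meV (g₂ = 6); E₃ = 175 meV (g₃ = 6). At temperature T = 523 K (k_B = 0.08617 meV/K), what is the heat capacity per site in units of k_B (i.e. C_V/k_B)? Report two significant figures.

1.5

k_BT = 0.08617 × 523 K = 45.07 meV.
Eᵢ/kT = 0, 1.433, 2.773, 3.883.
Z = Σ gᵢe^(−Eᵢ/kT) = 1·e^(−0) + 3·e^(−1.433) + 6·e^(−2.773) + 6·e^(−3.883) = 1.000 + 0.7158 + 0.3748 + 0.1235 = 2.214.
⟨E⟩ = 51.81 meV, ⟨E²⟩ = 5703 meV².
C_V/k_B = (⟨E²⟩ − ⟨E⟩²)/(kT)² = (5703 − 2684)/2031 = 1.5.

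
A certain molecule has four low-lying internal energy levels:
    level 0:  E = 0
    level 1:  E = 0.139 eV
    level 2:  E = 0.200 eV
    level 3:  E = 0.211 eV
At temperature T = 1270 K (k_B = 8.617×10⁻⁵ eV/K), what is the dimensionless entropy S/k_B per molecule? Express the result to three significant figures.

1.05

k_BT = 8.617×10⁻⁵ × 1270 K = 0.10944 eV.
Eᵢ/kT = 0, 1.2701, 1.8275, 1.9280.
Z = Σ e^(−Eᵢ/kT) = e^(−0) + e^(−1.2701) + e^(−1.8275) + e^(−1.9280) = 1.0000 + 0.28080 + 0.16082 + 0.14544 = 1.5871.
⟨E⟩ = Σ EᵢPᵢ = 0.064194 eV.
S/k_B = ln Z + ⟨E⟩/kT = ln(1.5871) + 0.064194/0.10944 = 0.46191 + 0.58657 = 1.05.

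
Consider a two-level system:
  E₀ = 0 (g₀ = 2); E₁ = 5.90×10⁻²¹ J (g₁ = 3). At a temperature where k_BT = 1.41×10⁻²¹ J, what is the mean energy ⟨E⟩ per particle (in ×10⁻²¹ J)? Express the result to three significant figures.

Eᵢ/kT = 0, 4.1844.
Z = Σ gᵢe^(−Eᵢ/kT) = 2·e^(−0) + 3·e^(−4.1844) = 2.0000 + 0.045694 = 2.0457.
⟨E⟩ = Σ Eᵢ gᵢe^(−Eᵢ/kT) / Z = (0·2.0000 + 5.90·0.045694) / 2.0457 = 0.132 ×10⁻²¹ J.

0.132 ×10⁻²¹ J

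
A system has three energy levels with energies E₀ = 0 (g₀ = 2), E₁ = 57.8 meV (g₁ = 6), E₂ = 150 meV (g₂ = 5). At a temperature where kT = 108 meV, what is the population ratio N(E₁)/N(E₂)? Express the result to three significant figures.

2.82

n₁/n₂ = (g₁/g₂) exp[−(E₁−E₂)/kT] = (6/5) × exp(−(-92.2 meV)/(108 meV)) = (6/5) × exp(0.85370) = 2.82.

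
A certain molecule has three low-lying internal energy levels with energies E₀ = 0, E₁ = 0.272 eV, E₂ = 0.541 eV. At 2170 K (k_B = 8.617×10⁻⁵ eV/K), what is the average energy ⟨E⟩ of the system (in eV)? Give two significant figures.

0.073 eV

k_BT = 8.617×10⁻⁵ × 2170 K = 0.1870 eV.
Eᵢ/kT = 0, 1.455, 2.893.
Z = Σ e^(−Eᵢ/kT) = e^(−0) + e^(−1.455) + e^(−2.893) = 1.000 + 0.2334 + 0.05541 = 1.289.
⟨E⟩ = Σ Eᵢ e^(−Eᵢ/kT) / Z = (0·1.000 + 0.272·0.2334 + 0.541·0.05541) / 1.289 = 0.073 eV.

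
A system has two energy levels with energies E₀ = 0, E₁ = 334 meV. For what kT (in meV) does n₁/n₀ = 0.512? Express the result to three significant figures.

499 meV

n₁/n₀ = exp[−(E₁−E₀)/kT] = 0.512.
⇒ (E₁−E₀)/kT = ln(1/0.512) = ln(1.9531) = 0.66942.
kT = 334 meV / 0.66942 = 499 meV.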